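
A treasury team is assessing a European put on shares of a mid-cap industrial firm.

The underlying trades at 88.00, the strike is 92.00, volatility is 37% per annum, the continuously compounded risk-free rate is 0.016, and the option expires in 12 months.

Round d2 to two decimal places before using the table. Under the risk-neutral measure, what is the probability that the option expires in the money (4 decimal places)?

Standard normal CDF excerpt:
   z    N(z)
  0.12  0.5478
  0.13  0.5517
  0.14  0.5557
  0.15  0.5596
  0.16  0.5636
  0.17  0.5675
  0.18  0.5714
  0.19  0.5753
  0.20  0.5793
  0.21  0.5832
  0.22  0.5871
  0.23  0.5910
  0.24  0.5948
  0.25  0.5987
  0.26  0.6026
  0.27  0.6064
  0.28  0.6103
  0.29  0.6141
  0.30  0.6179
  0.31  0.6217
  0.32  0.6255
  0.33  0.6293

0.6026

σ√T = 0.37 × 1.0000 = 0.3700
d₁ = [ln(88/92) + (0.016 + 0.37²/2)·1] / 0.3700 = [-0.0445 + 0.0844] / 0.3700 = 0.1081 → 0.11
d₂ = d₁ − σ√T = 0.1081 − 0.3700 = -0.2619 → -0.26
Risk-neutral Pr[S_T < K] = N(−d₂) = N(0.26) = 0.6026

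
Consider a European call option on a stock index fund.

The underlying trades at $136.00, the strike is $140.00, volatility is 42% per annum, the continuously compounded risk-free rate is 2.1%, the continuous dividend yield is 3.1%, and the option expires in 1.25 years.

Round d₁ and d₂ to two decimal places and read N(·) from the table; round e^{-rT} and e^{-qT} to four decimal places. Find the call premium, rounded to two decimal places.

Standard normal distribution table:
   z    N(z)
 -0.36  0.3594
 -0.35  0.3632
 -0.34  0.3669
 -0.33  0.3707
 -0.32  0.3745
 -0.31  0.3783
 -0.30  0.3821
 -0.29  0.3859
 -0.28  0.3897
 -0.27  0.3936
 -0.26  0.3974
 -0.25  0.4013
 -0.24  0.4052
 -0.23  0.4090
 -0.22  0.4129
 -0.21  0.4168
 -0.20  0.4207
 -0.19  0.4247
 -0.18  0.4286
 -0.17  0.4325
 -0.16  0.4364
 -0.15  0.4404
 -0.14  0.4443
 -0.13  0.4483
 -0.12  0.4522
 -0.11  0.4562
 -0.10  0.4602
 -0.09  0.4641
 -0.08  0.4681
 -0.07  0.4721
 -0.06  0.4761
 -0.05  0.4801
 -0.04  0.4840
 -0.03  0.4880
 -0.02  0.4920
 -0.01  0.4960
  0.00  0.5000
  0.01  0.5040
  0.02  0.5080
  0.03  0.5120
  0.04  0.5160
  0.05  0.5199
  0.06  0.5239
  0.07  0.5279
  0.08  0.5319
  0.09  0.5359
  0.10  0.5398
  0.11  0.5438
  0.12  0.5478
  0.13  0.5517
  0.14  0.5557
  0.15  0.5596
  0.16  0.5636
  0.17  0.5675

σ√T = 0.42·√1.25 = 0.4696
ln(S/K) + (r − q + σ²/2)T = ln(136/140) + (0.021 − 0.031 + 0.42²/2)·1.25 = -0.0290 + 0.0977 = 0.0688
d₁ = 0.0688 / 0.4696 = 0.1464 which rounds to 0.15
d₂ = d₁ − σ√T = 0.1464 − 0.4696 = -0.3231 which rounds to -0.32
e^(−qT) = e^(−0.031·1.25) = 0.9620;  e^(−rT) = e^(−0.021·1.25) = 0.9741
N(d₁) = N(0.15) = 0.5596;  N(d₂) = N(-0.32) = 0.3745
C = 136·0.9620·0.5596 − 140·0.9741·0.3745 = 73.2136 − 51.0721 = 22.1415

$22.14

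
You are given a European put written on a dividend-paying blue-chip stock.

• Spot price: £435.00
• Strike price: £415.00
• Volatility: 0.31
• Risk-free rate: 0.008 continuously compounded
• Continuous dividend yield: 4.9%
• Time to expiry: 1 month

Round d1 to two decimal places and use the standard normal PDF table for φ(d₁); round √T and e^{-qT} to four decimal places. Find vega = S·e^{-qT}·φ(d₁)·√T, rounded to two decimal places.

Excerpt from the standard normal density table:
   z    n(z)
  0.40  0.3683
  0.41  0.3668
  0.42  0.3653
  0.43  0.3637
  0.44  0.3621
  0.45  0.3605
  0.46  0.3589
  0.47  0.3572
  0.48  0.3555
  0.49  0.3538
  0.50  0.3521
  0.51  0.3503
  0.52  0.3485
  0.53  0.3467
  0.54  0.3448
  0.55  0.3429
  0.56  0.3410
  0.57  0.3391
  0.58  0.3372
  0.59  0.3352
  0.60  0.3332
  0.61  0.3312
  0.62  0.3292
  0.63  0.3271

43.36

σ√T = 0.31·√0.08333 = 0.0895
d₁ = [ln(435/415) + (0.008 − 0.049 + ½·0.31²)·0.08333] / (σ√T) = (0.0471 + 0.0006) / 0.0895 = 0.5325 ≈ 0.53
√T = √0.08333 = 0.2887
φ(d₁) = φ(0.53) = 0.3467
e^(−qT) = e^(−0.049·0.08333) = 0.9959
vega = S·e^(−qT)·φ(d₁)·√T = 435·0.9959·0.3467·0.2887 = 43.3616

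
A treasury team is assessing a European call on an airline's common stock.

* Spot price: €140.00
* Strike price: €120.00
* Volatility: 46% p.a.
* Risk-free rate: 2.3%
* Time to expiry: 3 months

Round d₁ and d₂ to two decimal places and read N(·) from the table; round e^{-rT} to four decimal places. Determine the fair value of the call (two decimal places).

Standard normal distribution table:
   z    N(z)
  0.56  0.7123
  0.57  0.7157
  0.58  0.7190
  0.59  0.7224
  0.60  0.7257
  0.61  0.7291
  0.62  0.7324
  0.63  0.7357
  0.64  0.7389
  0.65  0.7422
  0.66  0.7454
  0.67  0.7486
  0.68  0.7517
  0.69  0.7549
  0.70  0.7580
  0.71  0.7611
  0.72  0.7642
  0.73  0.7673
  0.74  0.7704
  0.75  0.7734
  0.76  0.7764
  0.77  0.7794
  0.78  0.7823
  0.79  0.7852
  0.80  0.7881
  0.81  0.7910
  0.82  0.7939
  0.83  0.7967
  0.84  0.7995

T = 0.25;  σ√T = 0.2300
ln(S/K) + (r + σ²/2)T = ln(140/120) + (0.023 + 0.46²/2)·0.25 = 0.1542 + 0.0322 = 0.1864
d₁ = 0.1864 / 0.2300 = 0.8102 which rounds to 0.81
d₂ = d₁ − σ√T = 0.8102 − 0.2300 = 0.5802 which rounds to 0.58
exp(−rT) = exp(−0.023·0.25) = 0.9943
C = 140·N(0.81) − 120·0.9943·N(0.58) = 140·0.7910 − 120·0.9943·0.7190 = 110.7400 − 85.7882 = 24.9518

€24.95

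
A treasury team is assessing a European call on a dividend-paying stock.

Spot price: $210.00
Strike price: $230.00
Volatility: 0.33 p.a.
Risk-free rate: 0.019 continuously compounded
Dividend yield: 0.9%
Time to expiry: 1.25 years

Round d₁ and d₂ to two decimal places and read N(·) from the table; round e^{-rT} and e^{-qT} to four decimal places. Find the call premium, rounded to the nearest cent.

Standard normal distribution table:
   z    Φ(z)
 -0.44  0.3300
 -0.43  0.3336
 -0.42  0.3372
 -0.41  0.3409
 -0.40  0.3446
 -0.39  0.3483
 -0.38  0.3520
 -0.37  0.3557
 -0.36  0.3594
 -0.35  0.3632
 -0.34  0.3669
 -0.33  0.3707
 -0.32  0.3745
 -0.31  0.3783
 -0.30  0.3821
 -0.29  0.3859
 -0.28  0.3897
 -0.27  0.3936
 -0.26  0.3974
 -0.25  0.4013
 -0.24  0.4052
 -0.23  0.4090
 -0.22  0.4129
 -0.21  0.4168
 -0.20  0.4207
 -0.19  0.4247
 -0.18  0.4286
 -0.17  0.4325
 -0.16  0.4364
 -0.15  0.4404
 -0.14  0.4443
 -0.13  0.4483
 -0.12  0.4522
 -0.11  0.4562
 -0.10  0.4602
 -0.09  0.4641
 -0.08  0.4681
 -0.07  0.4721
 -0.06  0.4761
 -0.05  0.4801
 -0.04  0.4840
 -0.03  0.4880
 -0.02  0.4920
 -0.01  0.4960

$23.94

T = 1.25;  σ√T = 0.3690
ln(S/K) + (r − q + σ²/2)T = ln(210/230) + (0.019 − 0.009 + 0.33²/2)·1.25 = -0.0910 + 0.0806 = -0.0104
d₁ = -0.0104 / 0.3690 = -0.0282 → -0.03
d₂ = d₁ − σ√T = -0.0282 − 0.3690 = -0.3972 → -0.40
exp(−qT) = exp(−0.009·1.25) = 0.9888;  exp(−rT) = exp(−0.019·1.25) = 0.9765
N(d₁) = N(-0.03) = 0.4880;  N(d₂) = N(-0.40) = 0.3446
C = 210·0.9888·0.4880 − 230·0.9765·0.3446 = 101.3322 − 77.3954 = 23.9368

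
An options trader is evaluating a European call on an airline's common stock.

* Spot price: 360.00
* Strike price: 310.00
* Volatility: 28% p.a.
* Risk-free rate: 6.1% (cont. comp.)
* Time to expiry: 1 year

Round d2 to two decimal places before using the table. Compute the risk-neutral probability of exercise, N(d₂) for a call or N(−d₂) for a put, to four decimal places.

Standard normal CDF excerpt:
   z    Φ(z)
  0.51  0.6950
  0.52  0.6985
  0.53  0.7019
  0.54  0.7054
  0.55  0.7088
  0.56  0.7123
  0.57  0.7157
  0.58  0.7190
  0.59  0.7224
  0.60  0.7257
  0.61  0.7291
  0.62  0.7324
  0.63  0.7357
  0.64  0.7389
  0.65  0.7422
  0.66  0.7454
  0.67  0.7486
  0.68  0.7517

0.7291

σ√T = 0.28 × 1.0000 = 0.2800
d₁ = [ln(360/310) + (0.061 + 0.28²/2)·1] / 0.2800 = [0.1495 + 0.1002] / 0.2800 = 0.8919 ≈ 0.89
d₂ = d₁ − σ√T = 0.8919 − 0.2800 = 0.6119 ≈ 0.61
Pr(exercise) under Q = N(d₂) = 0.7291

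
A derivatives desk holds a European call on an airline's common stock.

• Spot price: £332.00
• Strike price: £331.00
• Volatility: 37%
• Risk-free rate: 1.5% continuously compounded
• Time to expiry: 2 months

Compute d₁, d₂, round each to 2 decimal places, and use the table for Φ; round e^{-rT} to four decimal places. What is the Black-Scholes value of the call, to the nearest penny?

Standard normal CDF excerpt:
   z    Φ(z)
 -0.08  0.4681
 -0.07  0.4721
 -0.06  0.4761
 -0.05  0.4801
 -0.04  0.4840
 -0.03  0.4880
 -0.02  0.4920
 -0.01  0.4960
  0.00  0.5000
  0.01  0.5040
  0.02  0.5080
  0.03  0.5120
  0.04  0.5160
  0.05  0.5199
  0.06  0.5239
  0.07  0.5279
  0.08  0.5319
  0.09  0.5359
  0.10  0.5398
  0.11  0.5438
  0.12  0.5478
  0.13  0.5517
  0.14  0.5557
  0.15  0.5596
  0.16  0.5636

£20.74

T = 0.1667;  σ√T = 0.1511
d₁ = [ln(332/331) + (0.015 + 0.37²/2)·0.1667] / 0.1511 = [0.0030 + 0.0139] / 0.1511 = 0.1120 ≈ 0.11
d₂ = d₁ − σ√T = 0.1120 − 0.1511 = -0.0390 ≈ -0.04
e^(−rT) = e^(−0.015·0.1667) = 0.9975
C = 332·N(0.11) − 331·0.9975·N(-0.04) = 332·0.5438 − 331·0.9975·0.4840 = 180.5416 − 159.8035 = 20.7381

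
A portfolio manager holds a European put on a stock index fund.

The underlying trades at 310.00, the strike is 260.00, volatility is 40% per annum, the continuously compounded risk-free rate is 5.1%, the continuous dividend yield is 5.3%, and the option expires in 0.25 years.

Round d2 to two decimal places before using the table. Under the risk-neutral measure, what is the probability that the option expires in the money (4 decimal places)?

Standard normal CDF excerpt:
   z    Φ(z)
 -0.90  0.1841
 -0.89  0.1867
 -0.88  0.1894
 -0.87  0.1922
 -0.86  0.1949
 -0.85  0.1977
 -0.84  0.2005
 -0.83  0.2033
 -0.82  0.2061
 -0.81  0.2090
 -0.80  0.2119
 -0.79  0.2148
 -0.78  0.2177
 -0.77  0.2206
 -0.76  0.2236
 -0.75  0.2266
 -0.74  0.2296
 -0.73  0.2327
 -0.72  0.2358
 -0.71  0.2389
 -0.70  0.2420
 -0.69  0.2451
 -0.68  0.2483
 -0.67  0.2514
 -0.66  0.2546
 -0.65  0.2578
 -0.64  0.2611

0.2177

σ√T = 0.4·√0.25 = 0.2000
d₁ = [ln(310/260) + (0.051 − 0.053 + 0.4²/2)·0.25] / 0.2000 = [0.1759 + 0.0195] / 0.2000 = 0.9770 ⇒ 0.98
d₂ = d₁ − σ√T = 0.9770 − 0.2000 = 0.7770 ⇒ 0.78
Pr(exercise) under Q = N(−d₂) = N(-0.78) = 0.2177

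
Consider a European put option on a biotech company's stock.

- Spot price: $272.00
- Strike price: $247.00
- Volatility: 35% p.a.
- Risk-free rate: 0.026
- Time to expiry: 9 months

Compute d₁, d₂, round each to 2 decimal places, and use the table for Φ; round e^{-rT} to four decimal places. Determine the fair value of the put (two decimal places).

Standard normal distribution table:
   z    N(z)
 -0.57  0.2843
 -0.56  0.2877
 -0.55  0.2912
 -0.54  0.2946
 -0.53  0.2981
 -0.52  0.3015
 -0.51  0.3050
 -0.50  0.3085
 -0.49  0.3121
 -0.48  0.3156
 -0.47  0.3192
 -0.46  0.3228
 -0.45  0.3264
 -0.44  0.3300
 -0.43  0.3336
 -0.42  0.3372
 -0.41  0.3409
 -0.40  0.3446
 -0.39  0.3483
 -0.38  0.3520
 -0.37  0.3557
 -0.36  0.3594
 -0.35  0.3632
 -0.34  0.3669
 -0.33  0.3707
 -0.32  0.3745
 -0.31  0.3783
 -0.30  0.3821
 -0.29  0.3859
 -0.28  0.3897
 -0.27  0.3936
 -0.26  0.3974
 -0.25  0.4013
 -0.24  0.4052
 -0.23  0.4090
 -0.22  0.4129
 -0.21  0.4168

$17.99

T = 0.75;  σ√T = 0.3031
d₁ = [ln(272/247) + (0.026 + 0.35²/2)·0.75] / 0.3031 = [0.0964 + 0.0654] / 0.3031 = 0.5340 → 0.53
d₂ = d₁ − σ√T = 0.5340 − 0.3031 = 0.2309 → 0.23
exp(−rT) = exp(−0.026·0.75) = 0.9807
N(−d₂) = N(-0.23) = 0.4090;  N(−d₁) = N(-0.53) = 0.2981
P = 247·0.9807·0.4090 − 272·0.2981 = 99.0733 − 81.0832 = 17.9901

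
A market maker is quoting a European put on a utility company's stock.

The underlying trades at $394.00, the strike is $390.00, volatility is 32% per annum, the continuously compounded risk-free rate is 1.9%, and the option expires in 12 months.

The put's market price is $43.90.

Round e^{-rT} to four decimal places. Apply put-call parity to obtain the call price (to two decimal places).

exp(−rT) = exp(−0.019·1) = 0.9812
Put-call parity: C − P = S − K·e^(−rT) = 394 − 390·0.9812 = 394 − 382.6680 = 11.3320
C = P + (C − P) = 43.90 + (11.3320) = 55.2320

$55.23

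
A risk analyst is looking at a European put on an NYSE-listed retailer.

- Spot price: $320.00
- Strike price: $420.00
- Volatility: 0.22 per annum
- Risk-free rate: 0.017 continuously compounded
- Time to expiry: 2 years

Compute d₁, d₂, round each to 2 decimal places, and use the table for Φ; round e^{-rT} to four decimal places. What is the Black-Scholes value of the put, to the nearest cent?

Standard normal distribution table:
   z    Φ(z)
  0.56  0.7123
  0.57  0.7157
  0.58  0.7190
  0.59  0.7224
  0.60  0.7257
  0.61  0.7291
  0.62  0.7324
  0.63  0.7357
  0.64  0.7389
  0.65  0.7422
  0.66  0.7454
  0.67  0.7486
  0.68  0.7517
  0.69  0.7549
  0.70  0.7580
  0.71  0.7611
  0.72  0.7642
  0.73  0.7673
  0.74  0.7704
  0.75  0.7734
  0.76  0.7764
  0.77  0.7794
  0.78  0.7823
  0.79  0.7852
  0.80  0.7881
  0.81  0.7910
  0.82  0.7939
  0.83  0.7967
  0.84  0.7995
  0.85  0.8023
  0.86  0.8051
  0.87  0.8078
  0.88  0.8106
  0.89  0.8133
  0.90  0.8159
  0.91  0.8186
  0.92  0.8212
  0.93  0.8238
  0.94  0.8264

$100.07

σ√T = 0.22 × 1.4142 = 0.3111
d₁ = [ln(320/420) + (0.017 + ½·0.22²)·2] / (σ√T) = (-0.2719 + 0.0824) / 0.3111 = -0.6092 ⇒ -0.61
d₂ = -0.6092 − 0.3111 = -0.9203 ⇒ -0.92
e^(−rT) = e^(−0.017·2) = 0.9666
N(−d₂) = N(0.92) = 0.8212;  N(−d₁) = N(0.61) = 0.7291
P = 420·0.9666·0.8212 − 320·0.7291 = 333.3842 − 233.3120 = 100.0722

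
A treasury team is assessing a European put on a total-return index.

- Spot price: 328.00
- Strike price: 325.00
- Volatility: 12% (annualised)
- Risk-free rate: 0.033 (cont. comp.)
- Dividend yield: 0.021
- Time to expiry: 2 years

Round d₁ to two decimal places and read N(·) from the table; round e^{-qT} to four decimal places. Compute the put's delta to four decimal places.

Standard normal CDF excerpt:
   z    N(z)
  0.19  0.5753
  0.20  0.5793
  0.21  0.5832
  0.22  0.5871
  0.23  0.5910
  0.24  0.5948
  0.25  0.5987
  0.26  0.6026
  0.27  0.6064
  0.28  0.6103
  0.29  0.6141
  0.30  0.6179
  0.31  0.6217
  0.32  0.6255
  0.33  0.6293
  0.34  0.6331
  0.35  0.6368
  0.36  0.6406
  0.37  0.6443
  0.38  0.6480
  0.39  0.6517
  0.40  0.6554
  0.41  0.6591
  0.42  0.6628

-0.3737

T = 2;  σ√T = 0.1697
d₁ = [ln(328/325) + (0.033 − 0.021 + ½·0.12²)·2] / (σ√T) = (0.0092 + 0.0384) / 0.1697 = 0.2804 ⇒ 0.28
N(d₁) = N(0.28) = 0.6103
Δ_put = exp(−qT)·(N(d₁) − 1) = 0.9589·(0.6103 − 1) = -0.3737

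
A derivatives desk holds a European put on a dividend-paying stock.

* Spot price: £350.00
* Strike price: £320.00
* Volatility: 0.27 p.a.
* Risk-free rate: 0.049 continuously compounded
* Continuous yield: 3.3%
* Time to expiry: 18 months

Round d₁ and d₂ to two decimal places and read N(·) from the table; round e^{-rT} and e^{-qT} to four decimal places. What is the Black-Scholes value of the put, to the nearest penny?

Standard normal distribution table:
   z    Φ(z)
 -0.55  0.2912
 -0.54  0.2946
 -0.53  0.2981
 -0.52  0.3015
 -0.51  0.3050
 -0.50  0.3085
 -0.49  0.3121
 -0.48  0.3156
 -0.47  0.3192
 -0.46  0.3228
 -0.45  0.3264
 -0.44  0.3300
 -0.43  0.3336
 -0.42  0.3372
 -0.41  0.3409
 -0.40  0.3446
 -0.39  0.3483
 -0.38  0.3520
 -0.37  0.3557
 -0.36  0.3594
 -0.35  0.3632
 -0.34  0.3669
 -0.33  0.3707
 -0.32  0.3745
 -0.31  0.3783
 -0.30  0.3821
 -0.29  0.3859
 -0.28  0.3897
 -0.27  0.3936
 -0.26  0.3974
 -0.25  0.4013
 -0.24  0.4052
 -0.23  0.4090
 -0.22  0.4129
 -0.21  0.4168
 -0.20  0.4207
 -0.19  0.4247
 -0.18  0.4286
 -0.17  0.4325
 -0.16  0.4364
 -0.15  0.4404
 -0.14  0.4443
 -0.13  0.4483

T = 1.5;  σ√T = 0.3307
d₁ = [ln(350/320) + (0.049 − 0.033 + 0.27²/2)·1.5] / 0.3307 = [0.0896 + 0.0787] / 0.3307 = 0.5089 ⇒ 0.51
d₂ = d₁ − σ√T = 0.5089 − 0.3307 = 0.1782 ⇒ 0.18
e^(−qT) = e^(−0.033·1.5) = 0.9517;  e^(−rT) = e^(−0.049·1.5) = 0.9291
N(−d₂) = N(-0.18) = 0.4286;  N(−d₁) = N(-0.51) = 0.3050
P = 320·0.9291·0.4286 − 350·0.9517·0.3050 = 127.4279 − 101.5940 = 25.8339

£25.83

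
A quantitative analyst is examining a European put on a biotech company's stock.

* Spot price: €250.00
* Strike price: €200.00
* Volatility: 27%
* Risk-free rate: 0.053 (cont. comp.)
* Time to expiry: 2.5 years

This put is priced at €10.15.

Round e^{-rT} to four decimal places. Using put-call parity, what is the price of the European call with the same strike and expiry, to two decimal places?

€84.97

exp(−rT) = exp(−0.053·2.5) = 0.8759
Put-call parity: C − P = S − K·e^(−rT) = 250 − 200·0.8759 = 250 − 175.1800 = 74.8200
C = P + (C − P) = 10.15 + (74.8200) = 84.9700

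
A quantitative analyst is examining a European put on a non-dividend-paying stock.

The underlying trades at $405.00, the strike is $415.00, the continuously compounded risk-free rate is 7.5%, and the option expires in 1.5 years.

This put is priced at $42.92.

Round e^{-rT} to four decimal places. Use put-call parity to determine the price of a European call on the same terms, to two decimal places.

e^(−rT) = e^(−0.075·1.5) = 0.8936
Put-call parity: C − P = S − K·e^(−rT) = 405 − 415·0.8936 = 405 − 370.8440 = 34.1560
C = P + (C − P) = 42.92 + (34.1560) = 77.0760

$77.08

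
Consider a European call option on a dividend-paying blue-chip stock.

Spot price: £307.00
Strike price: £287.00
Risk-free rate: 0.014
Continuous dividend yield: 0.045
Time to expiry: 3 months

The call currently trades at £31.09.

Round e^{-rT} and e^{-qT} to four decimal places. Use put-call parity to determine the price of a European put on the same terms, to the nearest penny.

e^(−qT) = e^(−0.045·0.25) = 0.9888;  e^(−rT) = e^(−0.014·0.25) = 0.9965
Put-call parity: C − P = S·e^(−qT) − K·e^(−rT) = 307·0.9888 − 287·0.9965 = 303.5616 − 285.9955 = 17.5661
P = C − (C − P) = 31.09 − (17.5661) = 13.5239

£13.52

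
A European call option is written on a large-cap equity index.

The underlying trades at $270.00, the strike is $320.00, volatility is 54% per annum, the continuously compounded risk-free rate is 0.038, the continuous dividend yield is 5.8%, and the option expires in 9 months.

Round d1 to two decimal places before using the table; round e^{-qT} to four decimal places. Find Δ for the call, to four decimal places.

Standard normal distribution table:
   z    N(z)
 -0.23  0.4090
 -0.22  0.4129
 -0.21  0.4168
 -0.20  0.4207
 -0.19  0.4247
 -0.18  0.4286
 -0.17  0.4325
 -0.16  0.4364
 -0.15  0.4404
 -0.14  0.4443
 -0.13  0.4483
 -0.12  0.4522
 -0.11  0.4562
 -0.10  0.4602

0.4178

T = 0.75;  σ√T = 0.4677
ln(S/K) + (r − q + σ²/2)T = ln(270/320) + (0.038 − 0.058 + 0.54²/2)·0.75 = -0.1699 + 0.0944 = -0.0755
d₁ = -0.0755 / 0.4677 = -0.1615 ≈ -0.16
N(d₁) = N(-0.16) = 0.4364
Δ_call = e^(−qT)·N(d₁) = 0.9574·0.4364 = 0.4178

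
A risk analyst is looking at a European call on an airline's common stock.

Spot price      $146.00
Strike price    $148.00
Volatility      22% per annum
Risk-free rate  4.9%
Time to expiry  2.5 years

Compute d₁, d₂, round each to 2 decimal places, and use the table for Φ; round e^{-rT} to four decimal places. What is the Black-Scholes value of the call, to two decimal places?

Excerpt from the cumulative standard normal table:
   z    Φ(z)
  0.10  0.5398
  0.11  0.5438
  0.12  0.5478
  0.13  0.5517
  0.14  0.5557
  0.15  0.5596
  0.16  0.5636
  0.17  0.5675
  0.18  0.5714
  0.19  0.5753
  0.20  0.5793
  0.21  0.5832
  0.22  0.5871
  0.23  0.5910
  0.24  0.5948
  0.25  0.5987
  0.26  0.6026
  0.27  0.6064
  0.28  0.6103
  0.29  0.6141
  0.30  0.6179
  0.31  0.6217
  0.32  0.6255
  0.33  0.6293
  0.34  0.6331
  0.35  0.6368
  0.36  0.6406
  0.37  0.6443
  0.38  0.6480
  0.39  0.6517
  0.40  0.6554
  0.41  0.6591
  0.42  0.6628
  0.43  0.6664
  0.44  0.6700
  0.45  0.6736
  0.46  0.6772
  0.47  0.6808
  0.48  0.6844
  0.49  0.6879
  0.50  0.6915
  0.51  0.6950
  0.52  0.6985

$27.67

T = 2.5;  σ√T = 0.3479
d₁ = [ln(146/148) + (0.049 + ½·0.22²)·2.5] / (σ√T) = (-0.0136 + 0.1830) / 0.3479 = 0.4870 ≈ 0.49
d₂ = 0.4870 − 0.3479 = 0.1391 ≈ 0.14
exp(−rT) = exp(−0.049·2.5) = 0.8847
C = 146·N(0.49) − 148·0.8847·N(0.14) = 146·0.6879 − 148·0.8847·0.5557 = 100.4334 − 72.7609 = 27.6725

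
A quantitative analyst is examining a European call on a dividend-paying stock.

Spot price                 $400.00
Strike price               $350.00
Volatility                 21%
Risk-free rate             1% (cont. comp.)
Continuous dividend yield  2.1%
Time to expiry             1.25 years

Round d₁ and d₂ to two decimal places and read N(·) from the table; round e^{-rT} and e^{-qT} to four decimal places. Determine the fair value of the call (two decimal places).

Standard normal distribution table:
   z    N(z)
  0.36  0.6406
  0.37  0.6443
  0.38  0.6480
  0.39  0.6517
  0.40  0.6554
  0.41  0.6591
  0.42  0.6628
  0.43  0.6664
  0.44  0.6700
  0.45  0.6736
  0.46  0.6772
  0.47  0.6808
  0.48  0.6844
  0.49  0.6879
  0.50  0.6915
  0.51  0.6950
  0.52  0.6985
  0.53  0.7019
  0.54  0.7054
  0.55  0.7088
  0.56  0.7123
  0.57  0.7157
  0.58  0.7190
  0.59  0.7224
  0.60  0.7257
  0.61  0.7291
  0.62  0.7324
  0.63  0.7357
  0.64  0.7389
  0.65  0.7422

σ√T = 0.21 × 1.1180 = 0.2348
d₁ = [ln(400/350) + (0.01 − 0.021 + ½·0.21²)·1.25] / (σ√T) = (0.1335 + 0.0138) / 0.2348 = 0.6276 ⇒ 0.63
d₂ = 0.6276 − 0.2348 = 0.3928 ⇒ 0.39
exp(−qT) = exp(−0.021·1.25) = 0.9741;  exp(−rT) = exp(−0.01·1.25) = 0.9876
N(d₁) = N(0.63) = 0.7357;  N(d₂) = N(0.39) = 0.6517
C = 400·0.9741·0.7357 − 350·0.9876·0.6517 = 286.6581 − 225.2666 = 61.3915

$61.39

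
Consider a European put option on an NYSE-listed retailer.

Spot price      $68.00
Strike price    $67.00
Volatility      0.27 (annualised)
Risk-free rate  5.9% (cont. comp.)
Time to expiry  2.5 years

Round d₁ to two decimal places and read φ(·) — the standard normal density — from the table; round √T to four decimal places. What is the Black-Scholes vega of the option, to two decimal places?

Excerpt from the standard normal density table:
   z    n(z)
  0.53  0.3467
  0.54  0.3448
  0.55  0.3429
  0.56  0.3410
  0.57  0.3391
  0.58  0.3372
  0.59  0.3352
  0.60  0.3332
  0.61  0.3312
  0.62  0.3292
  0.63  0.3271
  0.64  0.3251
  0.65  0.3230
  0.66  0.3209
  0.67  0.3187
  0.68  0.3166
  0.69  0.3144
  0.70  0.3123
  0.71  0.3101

36.04

σ√T = 0.27·√2.5 = 0.4269
d₁ = [ln(68/67) + (0.059 + 0.27²/2)·2.5] / 0.4269 = [0.0148 + 0.2386] / 0.4269 = 0.5937 which rounds to 0.59
√T = √2.5 = 1.5811
φ(d₁) = φ(0.59) = 0.3352
vega = S·φ(d₁)·√T = 68·0.3352·1.5811 = 36.0390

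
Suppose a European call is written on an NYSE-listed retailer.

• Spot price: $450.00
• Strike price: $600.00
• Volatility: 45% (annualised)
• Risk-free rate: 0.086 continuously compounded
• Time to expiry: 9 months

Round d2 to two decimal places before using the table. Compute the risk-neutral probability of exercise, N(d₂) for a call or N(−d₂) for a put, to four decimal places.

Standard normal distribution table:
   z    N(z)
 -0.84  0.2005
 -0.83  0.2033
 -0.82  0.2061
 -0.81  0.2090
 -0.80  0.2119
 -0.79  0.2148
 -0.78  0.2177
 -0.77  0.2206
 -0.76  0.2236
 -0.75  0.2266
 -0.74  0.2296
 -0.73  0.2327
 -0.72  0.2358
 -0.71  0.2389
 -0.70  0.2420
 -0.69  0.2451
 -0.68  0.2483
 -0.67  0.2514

0.2206

σ√T = 0.45·√0.75 = 0.3897
d₁ = [ln(450/600) + (0.086 + 0.45²/2)·0.75] / 0.3897 = [-0.2877 + 0.1404] / 0.3897 = -0.3778 ≈ -0.38
d₂ = d₁ − σ√T = -0.3778 − 0.3897 = -0.7675 ≈ -0.77
Pr(exercise) under Q = N(d₂) = 0.2206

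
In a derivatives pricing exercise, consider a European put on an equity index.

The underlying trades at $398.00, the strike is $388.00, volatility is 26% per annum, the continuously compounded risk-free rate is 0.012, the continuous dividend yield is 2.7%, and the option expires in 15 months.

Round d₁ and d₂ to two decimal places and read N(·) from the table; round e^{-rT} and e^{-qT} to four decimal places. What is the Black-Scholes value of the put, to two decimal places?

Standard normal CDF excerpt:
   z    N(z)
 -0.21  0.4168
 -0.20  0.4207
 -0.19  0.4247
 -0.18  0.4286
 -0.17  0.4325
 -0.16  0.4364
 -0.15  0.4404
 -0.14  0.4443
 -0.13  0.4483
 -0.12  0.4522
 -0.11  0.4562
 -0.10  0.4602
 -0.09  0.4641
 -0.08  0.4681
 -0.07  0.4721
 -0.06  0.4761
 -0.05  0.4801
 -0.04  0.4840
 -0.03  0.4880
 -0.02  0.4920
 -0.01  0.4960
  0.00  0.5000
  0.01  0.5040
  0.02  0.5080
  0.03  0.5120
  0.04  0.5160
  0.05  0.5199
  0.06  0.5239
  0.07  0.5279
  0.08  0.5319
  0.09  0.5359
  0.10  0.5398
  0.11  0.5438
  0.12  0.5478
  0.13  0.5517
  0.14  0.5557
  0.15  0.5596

T = 1.25;  σ√T = 0.2907
d₁ = [ln(398/388) + (0.012 − 0.027 + ½·0.26²)·1.25] / (σ√T) = (0.0254 + 0.0235) / 0.2907 = 0.1684 ⇒ 0.17
d₂ = 0.1684 − 0.2907 = -0.1223 ⇒ -0.12
exp(−qT) = exp(−0.027·1.25) = 0.9668;  exp(−rT) = exp(−0.012·1.25) = 0.9851
P = 388·0.9851·N(0.12) − 398·0.9668·N(-0.17) = 388·0.9851·0.5478 − 398·0.9668·0.4325 = 209.3795 − 166.4201 = 42.9593

$42.96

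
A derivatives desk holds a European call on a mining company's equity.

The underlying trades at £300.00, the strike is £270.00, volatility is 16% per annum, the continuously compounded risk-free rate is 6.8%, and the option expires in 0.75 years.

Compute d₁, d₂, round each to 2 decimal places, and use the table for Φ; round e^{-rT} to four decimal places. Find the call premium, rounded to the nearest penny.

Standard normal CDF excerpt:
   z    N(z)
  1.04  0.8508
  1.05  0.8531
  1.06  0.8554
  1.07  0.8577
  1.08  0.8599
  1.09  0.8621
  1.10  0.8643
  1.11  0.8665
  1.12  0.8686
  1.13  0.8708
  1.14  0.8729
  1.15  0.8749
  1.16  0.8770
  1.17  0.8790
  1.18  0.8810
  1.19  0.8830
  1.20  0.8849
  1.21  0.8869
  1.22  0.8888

£45.99

T = 0.75;  σ√T = 0.1386
d₁ = [ln(300/270) + (0.068 + 0.16²/2)·0.75] / 0.1386 = [0.1054 + 0.0606] / 0.1386 = 1.1977 which rounds to 1.20
d₂ = d₁ − σ√T = 1.1977 − 0.1386 = 1.0592 which rounds to 1.06
e^(−rT) = e^(−0.068·0.75) = 0.9503
N(d₁) = N(1.20) = 0.8849;  N(d₂) = N(1.06) = 0.8554
C = 300·0.8849 − 270·0.9503·0.8554 = 265.4700 − 219.4794 = 45.9906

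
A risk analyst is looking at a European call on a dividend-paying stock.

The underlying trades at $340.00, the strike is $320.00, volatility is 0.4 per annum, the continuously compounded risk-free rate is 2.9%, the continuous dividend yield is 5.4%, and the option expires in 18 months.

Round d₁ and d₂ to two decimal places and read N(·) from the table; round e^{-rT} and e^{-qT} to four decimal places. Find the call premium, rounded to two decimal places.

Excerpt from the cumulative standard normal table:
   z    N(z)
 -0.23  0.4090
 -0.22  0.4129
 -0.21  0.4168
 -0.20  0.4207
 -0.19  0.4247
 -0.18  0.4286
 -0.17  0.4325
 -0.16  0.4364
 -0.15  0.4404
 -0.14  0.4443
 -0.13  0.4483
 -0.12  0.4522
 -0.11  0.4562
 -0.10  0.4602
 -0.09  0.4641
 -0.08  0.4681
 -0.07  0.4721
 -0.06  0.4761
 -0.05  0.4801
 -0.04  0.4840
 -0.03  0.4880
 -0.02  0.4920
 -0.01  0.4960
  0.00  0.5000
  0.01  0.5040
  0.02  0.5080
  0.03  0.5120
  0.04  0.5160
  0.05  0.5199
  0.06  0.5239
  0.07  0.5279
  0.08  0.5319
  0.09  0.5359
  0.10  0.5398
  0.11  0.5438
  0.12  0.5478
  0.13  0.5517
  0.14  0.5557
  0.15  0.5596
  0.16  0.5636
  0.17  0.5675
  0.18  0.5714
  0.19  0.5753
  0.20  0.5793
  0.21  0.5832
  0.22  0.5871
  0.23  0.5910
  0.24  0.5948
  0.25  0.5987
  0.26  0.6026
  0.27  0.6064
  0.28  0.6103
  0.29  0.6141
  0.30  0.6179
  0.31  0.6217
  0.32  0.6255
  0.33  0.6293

σ√T = 0.4 × 1.2247 = 0.4899
ln(S/K) + (r − q + σ²/2)T = ln(340/320) + (0.029 − 0.054 + 0.4²/2)·1.5 = 0.0606 + 0.0825 = 0.1431
d₁ = 0.1431 / 0.4899 = 0.2922 ≈ 0.29
d₂ = d₁ − σ√T = 0.2922 − 0.4899 = -0.1977 ≈ -0.20
e^(−qT) = e^(−0.054·1.5) = 0.9222;  e^(−rT) = e^(−0.029·1.5) = 0.9574
N(d₁) = N(0.29) = 0.6141;  N(d₂) = N(-0.20) = 0.4207
C = 340·0.9222·0.6141 − 320·0.9574·0.4207 = 192.5498 − 128.8890 = 63.6608

$63.66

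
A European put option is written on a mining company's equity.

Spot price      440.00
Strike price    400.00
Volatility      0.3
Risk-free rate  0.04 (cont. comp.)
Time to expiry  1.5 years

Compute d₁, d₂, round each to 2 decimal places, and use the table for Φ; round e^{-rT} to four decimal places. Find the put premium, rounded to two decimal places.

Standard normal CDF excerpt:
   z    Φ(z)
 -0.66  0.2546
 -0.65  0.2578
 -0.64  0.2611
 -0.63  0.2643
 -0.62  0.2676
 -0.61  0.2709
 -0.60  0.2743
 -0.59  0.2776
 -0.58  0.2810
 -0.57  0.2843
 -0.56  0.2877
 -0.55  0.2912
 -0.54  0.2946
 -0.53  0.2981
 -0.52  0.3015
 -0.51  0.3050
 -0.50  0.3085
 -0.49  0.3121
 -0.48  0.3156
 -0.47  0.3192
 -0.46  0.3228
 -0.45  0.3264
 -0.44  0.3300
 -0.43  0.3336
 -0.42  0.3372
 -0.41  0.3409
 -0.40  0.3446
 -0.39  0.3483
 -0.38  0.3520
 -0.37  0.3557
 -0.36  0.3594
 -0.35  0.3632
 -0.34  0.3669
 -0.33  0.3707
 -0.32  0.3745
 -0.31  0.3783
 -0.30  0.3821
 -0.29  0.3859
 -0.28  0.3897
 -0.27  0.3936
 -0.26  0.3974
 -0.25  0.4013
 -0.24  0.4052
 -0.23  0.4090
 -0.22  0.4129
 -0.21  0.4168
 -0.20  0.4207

33.45

σ√T = 0.3·√1.5 = 0.3674
d₁ = [ln(440/400) + (0.04 + 0.3²/2)·1.5] / 0.3674 = [0.0953 + 0.1275] / 0.3674 = 0.6064 which rounds to 0.61
d₂ = d₁ − σ√T = 0.6064 − 0.3674 = 0.2390 which rounds to 0.24
exp(−rT) = exp(−0.04·1.5) = 0.9418
N(−d₂) = N(-0.24) = 0.4052;  N(−d₁) = N(-0.61) = 0.2709
P = 400·0.9418·0.4052 − 440·0.2709 = 152.6469 − 119.1960 = 33.4509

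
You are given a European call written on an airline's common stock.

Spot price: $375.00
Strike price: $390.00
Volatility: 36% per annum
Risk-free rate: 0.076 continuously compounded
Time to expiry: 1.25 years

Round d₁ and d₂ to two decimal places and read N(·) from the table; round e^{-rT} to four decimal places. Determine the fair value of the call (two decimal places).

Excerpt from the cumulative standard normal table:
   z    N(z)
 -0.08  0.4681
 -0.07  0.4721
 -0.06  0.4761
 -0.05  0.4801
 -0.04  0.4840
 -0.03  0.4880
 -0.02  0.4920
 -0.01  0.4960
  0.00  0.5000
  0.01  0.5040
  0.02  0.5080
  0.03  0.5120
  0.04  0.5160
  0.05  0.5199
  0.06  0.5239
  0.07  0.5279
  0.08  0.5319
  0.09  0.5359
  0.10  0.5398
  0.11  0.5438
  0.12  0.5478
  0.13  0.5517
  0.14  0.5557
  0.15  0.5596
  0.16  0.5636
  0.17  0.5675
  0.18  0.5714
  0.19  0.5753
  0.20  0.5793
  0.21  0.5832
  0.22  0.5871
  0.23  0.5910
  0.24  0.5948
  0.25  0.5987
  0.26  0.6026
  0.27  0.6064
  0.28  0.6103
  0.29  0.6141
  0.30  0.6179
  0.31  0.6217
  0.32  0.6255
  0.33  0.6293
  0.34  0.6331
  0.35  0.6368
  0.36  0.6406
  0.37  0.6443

$68.56

σ√T = 0.36 × 1.1180 = 0.4025
d₁ = [ln(375/390) + (0.076 + 0.36²/2)·1.25] / 0.4025 = [-0.0392 + 0.1760] / 0.4025 = 0.3398 → 0.34
d₂ = d₁ − σ√T = 0.3398 − 0.4025 = -0.0627 → -0.06
e^(−rT) = e^(−0.076·1.25) = 0.9094
N(d₁) = N(0.34) = 0.6331;  N(d₂) = N(-0.06) = 0.4761
C = 375·0.6331 − 390·0.9094·0.4761 = 237.4125 − 168.8565 = 68.5560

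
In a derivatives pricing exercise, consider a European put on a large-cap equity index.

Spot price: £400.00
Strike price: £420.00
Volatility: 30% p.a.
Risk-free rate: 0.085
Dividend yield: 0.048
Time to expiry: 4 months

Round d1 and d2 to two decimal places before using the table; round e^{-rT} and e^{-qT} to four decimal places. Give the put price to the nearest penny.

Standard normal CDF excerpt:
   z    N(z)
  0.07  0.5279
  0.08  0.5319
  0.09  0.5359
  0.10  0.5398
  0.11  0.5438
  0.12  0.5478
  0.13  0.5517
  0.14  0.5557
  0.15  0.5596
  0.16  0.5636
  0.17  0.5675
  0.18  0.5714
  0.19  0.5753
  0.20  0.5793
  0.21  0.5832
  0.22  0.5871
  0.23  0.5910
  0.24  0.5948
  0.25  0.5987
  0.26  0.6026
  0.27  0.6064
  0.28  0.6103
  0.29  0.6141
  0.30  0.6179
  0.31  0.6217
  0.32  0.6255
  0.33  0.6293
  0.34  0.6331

£36.64

σ√T = 0.3·√0.3333 = 0.1732
d₁ = [ln(400/420) + (0.085 − 0.048 + 0.3²/2)·0.3333] / 0.1732 = [-0.0488 + 0.0273] / 0.1732 = -0.1239 → -0.12
d₂ = d₁ − σ√T = -0.1239 − 0.1732 = -0.2971 → -0.30
e^(−qT) = e^(−0.048·0.3333) = 0.9841;  e^(−rT) = e^(−0.085·0.3333) = 0.9721
N(−d₂) = N(0.30) = 0.6179;  N(−d₁) = N(0.12) = 0.5478
P = 420·0.9721·0.6179 − 400·0.9841·0.5478 = 252.2774 − 215.6360 = 36.6415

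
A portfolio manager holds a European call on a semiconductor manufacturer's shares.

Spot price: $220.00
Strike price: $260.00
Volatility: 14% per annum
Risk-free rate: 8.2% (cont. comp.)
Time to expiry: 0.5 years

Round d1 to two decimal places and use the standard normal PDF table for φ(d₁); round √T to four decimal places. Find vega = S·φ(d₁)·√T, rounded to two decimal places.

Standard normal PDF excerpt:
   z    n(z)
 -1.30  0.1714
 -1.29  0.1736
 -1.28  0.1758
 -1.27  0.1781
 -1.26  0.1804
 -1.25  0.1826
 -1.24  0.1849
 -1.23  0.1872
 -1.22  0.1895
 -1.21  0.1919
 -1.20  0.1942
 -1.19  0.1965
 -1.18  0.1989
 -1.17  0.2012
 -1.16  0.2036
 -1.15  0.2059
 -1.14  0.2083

σ√T = 0.14 × 0.7071 = 0.0990
d₁ = [ln(220/260) + (0.082 + 0.14²/2)·0.5] / 0.0990 = [-0.1671 + 0.0459] / 0.0990 = -1.2238 which rounds to -1.22
√T = √0.5 = 0.7071
φ(d₁) = φ(-1.22) = 0.1895
vega = S·φ(d₁)·√T = 220·0.1895·0.7071 = 29.4790

29.48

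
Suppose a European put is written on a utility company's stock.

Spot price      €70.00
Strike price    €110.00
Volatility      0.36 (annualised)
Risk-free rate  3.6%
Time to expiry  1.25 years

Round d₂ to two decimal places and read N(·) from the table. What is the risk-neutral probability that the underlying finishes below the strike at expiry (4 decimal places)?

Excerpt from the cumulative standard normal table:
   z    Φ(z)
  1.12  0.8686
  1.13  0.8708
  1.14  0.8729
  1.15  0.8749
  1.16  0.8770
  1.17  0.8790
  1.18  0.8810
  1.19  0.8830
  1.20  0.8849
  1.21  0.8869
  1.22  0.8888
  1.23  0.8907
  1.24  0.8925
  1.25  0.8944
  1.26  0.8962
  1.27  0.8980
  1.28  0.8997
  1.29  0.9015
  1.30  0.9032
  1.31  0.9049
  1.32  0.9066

σ√T = 0.36·√1.25 = 0.4025
ln(S/K) + (r + σ²/2)T = ln(70/110) + (0.036 + 0.36²/2)·1.25 = -0.4520 + 0.1260 = -0.3260
d₁ = -0.3260 / 0.4025 = -0.8099 → -0.81
d₂ = d₁ − σ√T = -0.8099 − 0.4025 = -1.2124 → -1.21
Risk-neutral Pr[S_T < K] = N(−d₂) = N(1.21) = 0.8869

0.8869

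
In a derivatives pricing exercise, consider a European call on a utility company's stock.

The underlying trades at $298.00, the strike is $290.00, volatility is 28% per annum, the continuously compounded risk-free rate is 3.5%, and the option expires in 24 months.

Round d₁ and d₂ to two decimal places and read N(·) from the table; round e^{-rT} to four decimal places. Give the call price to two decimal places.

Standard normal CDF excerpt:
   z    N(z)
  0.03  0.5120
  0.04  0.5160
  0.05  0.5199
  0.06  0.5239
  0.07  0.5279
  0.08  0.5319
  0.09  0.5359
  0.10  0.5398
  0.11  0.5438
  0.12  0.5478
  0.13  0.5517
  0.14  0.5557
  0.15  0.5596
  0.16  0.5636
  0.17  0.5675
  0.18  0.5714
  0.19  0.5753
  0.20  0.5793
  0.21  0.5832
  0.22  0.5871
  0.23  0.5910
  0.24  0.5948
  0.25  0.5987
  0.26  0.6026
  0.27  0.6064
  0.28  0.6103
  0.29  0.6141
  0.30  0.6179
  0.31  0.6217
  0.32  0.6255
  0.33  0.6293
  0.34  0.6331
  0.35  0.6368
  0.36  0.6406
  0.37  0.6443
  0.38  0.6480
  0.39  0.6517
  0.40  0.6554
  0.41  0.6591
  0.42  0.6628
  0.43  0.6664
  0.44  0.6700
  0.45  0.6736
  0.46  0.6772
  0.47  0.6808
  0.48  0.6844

$59.08

σ√T = 0.28 × 1.4142 = 0.3960
d₁ = [ln(298/290) + (0.035 + ½·0.28²)·2] / (σ√T) = (0.0272 + 0.1484) / 0.3960 = 0.4435 ⇒ 0.44
d₂ = 0.4435 − 0.3960 = 0.0475 ⇒ 0.05
exp(−rT) = exp(−0.035·2) = 0.9324
N(d₁) = N(0.44) = 0.6700;  N(d₂) = N(0.05) = 0.5199
C = 298·0.6700 − 290·0.9324·0.5199 = 199.6600 − 140.5789 = 59.0811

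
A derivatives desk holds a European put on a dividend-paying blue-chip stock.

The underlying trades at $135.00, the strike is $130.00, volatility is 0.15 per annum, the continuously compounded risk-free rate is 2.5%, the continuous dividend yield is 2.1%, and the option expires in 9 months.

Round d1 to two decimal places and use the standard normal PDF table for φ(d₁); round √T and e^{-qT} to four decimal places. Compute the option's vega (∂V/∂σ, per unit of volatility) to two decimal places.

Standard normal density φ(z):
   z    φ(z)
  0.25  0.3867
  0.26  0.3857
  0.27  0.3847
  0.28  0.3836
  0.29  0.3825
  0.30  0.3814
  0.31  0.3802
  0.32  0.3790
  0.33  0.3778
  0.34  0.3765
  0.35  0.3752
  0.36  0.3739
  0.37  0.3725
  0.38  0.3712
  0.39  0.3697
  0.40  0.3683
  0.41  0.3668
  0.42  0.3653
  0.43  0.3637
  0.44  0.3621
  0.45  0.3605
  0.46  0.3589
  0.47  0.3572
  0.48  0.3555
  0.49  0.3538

σ√T = 0.15·√0.75 = 0.1299
d₁ = [ln(135/130) + (0.025 − 0.021 + 0.15²/2)·0.75] / 0.1299 = [0.0377 + 0.0114] / 0.1299 = 0.3786 ≈ 0.38
√T = √0.75 = 0.8660
φ(d₁) = φ(0.38) = 0.3712
exp(−qT) = exp(−0.021·0.75) = 0.9844
vega = S·exp(−qT)·φ(d₁)·√T = 135·0.9844·0.3712·0.8660 = 42.7200

42.72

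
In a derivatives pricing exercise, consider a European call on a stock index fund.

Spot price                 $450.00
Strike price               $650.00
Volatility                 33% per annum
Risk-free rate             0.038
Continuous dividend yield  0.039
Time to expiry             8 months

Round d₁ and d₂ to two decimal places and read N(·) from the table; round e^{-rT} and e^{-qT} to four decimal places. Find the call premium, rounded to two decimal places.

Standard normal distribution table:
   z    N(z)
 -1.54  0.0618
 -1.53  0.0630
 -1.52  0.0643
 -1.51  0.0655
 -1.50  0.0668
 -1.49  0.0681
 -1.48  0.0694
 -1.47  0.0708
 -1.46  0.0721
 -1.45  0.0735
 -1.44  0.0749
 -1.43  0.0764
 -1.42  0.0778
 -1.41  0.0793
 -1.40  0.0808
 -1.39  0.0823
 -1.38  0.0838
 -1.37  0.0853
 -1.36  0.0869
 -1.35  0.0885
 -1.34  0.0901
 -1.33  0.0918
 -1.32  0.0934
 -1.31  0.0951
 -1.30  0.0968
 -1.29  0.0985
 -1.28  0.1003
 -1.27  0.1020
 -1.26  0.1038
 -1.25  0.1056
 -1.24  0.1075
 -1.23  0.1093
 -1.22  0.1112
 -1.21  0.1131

$5.59

σ√T = 0.33 × 0.8165 = 0.2694
d₁ = [ln(450/650) + (0.038 − 0.039 + 0.33²/2)·0.6667] / 0.2694 = [-0.3677 + 0.0356] / 0.2694 = -1.2325 ≈ -1.23
d₂ = d₁ − σ√T = -1.2325 − 0.2694 = -1.5020 ≈ -1.50
exp(−qT) = exp(−0.039·0.6667) = 0.9743;  exp(−rT) = exp(−0.038·0.6667) = 0.9750
N(d₁) = N(-1.23) = 0.1093;  N(d₂) = N(-1.50) = 0.0668
C = 450·0.9743·0.1093 − 650·0.9750·0.0668 = 47.9209 − 42.3345 = 5.5864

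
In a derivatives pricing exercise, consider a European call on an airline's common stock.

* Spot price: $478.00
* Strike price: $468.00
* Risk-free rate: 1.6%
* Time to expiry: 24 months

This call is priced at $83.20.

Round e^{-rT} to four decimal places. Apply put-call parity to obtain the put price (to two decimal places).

e^(−rT) = e^(−0.016·2) = 0.9685
Put-call parity: C − P = S − K·e^(−rT) = 478 − 468·0.9685 = 478 − 453.2580 = 24.7420
P = C − (C − P) = 83.20 − (24.7420) = 58.4580

$58.46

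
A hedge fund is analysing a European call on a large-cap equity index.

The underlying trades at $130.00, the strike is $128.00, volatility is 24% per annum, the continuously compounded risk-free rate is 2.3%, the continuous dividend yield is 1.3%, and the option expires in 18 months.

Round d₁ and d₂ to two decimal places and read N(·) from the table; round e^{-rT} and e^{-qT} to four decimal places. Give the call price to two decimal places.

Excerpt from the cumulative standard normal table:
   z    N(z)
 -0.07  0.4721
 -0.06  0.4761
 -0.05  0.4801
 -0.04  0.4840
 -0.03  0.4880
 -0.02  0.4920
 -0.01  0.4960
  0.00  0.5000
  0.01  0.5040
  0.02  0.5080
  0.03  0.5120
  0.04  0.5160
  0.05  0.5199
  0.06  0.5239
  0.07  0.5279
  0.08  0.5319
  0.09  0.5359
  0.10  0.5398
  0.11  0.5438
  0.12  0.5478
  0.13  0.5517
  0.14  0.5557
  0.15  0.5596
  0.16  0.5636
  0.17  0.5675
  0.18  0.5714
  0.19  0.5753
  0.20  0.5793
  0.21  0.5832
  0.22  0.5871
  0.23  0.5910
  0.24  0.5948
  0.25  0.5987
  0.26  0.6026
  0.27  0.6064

σ√T = 0.24·√1.5 = 0.2939
d₁ = [ln(130/128) + (0.023 − 0.013 + 0.24²/2)·1.5] / 0.2939 = [0.0155 + 0.0582] / 0.2939 = 0.2507 ⇒ 0.25
d₂ = d₁ − σ√T = 0.2507 − 0.2939 = -0.0432 ⇒ -0.04
exp(−qT) = exp(−0.013·1.5) = 0.9807;  exp(−rT) = exp(−0.023·1.5) = 0.9661
N(d₁) = N(0.25) = 0.5987;  N(d₂) = N(-0.04) = 0.4840
C = 130·0.9807·0.5987 − 128·0.9661·0.4840 = 76.3289 − 59.8518 = 16.4770

$16.48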